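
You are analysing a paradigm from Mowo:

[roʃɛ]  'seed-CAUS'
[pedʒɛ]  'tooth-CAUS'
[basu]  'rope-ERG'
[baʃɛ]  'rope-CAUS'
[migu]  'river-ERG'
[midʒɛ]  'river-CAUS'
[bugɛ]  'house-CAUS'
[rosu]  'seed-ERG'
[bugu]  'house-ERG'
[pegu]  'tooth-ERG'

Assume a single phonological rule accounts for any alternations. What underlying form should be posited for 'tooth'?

The root 'tooth' surfaces as [pegu] and [pedʒɛ], with a stem-final [g] ~ [dʒ] alternation.
If /g/ were underlying and a rule turned it into [dʒ] before the CAUS suffix, 'house' would also alternate; but it has [g] in both [bugu] and [bugɛ].
So /dʒ/ is underlying, and a rule of depalatalization — palato-alveolar /dʒ/ and /ʃ/ become [g] and [s] when no front vowel follows — gives [g].

/pedʒ/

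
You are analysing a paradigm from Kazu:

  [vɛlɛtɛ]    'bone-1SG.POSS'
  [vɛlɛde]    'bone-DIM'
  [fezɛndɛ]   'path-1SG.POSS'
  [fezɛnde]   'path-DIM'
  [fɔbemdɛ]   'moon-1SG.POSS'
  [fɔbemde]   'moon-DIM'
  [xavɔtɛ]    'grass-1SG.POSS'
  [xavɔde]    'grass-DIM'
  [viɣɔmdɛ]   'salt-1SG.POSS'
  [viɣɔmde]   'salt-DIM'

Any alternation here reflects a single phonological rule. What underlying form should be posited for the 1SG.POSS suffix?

/-tɛ/

The 1SG.POSS suffix surfaces as [-dɛ] and [-tɛ], depending on the final segment of the stem.
By contrast the DIM suffix keeps its initial [d] throughout — that segment must be underlying.
So the underlying form is /-tɛ/, and voiceless stops become voiced after a nasal.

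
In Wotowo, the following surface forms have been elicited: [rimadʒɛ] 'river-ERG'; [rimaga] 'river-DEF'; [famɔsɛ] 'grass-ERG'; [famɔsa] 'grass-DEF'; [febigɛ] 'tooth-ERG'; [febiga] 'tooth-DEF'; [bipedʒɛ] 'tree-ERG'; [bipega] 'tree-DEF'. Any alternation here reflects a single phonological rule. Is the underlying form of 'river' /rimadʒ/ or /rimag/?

In [rimadʒɛ] and [rimaga] the final segment of 'river' alternates: [dʒ] ~ [g].
But 'tooth' keeps [g] in both environments ([febigɛ], [febiga]), so there is no rule changing /g/ to [dʒ] before the ERG suffix.
The alternation reflects depalatalization: palato-alveolar /dʒ/ becomes [g] when no front vowel follows. /dʒ/ is underlying.

/rimadʒ/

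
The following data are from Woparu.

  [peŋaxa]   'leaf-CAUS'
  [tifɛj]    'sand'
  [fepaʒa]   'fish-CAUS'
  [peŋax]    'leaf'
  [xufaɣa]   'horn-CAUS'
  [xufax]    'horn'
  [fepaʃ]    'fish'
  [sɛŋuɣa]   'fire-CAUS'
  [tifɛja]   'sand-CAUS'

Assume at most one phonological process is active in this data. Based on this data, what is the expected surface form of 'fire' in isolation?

[sɛŋux]

In [xufaɣa] and [xufax] the final segment of 'horn' alternates: [ɣ] ~ [x].
But 'leaf' keeps [x] in both environments ([peŋaxa], [peŋax]), so there is no rule changing /x/ to [ɣ] before the CAUS suffix.
The underlying segment must be /ɣ/; voiced obstruents become voiceless word-finally, yielding [x] there.
The one attested form of 'fire', [sɛŋuɣa], shows underlying /sɛŋuɣ/. Applying the same rule word-finally gives [sɛŋux].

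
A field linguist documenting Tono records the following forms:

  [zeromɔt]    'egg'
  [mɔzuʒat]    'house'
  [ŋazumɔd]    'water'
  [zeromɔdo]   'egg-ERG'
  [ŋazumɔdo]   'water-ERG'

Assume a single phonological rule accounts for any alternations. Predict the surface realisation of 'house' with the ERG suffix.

In [zeromɔt] and [zeromɔdo] the final segment of 'egg' alternates: [t] ~ [d].
The stem 'water' ([ŋazumɔd], [ŋazumɔdo]) shows [d] unchanged in both environments, so [d] cannot be basic with [t] derived in isolation.
The underlying segment must be /t/; voiceless stops become voiced between vowels, yielding [d] there.
From [mɔzuʒat] the stem 'house' is /mɔzuʒat/; between vowels this yields [mɔzuʒado].

[mɔzuʒado]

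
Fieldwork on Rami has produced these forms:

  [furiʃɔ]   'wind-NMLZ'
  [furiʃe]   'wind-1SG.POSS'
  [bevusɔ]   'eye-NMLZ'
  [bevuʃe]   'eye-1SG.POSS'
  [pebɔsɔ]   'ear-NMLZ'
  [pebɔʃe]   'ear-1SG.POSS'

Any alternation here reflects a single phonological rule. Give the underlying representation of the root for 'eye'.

/bevus/

In [bevusɔ] and [bevuʃe] the final segment of 'eye' alternates: [s] ~ [ʃ].
Compare 'wind', with invariant [ʃ] in [furiʃɔ] and [furiʃe]: an analysis with underlying /ʃ/ and a rule producing [s] before the NMLZ suffix would wrongly predict alternation here too.
The alternation reflects palatalization before a front vowel: /s/ becomes palato-alveolar [ʃ] before a front vowel. /s/ is underlying.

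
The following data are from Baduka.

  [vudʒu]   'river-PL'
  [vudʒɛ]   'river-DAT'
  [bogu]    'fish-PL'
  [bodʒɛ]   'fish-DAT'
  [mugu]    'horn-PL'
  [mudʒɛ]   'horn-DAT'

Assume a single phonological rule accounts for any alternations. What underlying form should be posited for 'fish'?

/bog/

The stem for 'fish' ends in [g] in [bogu] but [dʒ] in [bodʒɛ].
If /dʒ/ were underlying and a rule turned it into [g] before the PL suffix, 'river' would also alternate; but it has [dʒ] in both [vudʒu] and [vudʒɛ].
Therefore /g/ is basic and [dʒ] is derived by palatalization before a front vowel (/g/ becomes palato-alveolar [dʒ] before a front vowel).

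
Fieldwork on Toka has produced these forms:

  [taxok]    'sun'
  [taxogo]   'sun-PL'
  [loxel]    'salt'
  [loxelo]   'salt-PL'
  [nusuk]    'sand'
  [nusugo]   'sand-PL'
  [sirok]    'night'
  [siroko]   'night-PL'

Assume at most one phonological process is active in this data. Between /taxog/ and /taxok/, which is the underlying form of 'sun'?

In [taxok] and [taxogo] the final segment of 'sun' alternates: [k] ~ [g].
If /k/ were underlying and a rule turned it into [g] before the PL suffix, 'night' would also alternate; but it has [k] in both [sirok] and [siroko].
Therefore /g/ is basic and [k] is derived by word-final obstruent devoicing (voiced obstruents become voiceless word-finally).

/taxog/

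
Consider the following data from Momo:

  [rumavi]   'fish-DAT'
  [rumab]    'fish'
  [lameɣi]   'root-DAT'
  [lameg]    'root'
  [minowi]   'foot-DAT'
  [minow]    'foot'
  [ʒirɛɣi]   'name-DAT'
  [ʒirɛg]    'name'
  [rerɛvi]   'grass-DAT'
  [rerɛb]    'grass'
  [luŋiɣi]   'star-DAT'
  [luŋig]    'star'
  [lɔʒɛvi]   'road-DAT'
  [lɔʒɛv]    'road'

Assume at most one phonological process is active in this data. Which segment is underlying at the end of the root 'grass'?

/b/

The stem for 'grass' ends in [v] in [rerɛvi] but [b] in [rerɛb].
The stem 'road' ([lɔʒɛvi], [lɔʒɛv]) shows [v] unchanged in both environments, so [v] cannot be basic with [b] derived in isolation.
So /b/ is underlying, and a rule of intervocalic spirantization — voiced stops become fricatives between vowels — gives [v].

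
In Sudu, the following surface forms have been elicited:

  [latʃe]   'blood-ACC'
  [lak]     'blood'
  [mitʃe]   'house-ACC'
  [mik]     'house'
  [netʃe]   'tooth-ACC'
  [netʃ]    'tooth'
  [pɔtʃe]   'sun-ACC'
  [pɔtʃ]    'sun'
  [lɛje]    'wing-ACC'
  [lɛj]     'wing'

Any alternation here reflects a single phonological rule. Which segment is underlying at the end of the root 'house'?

In [mitʃe] and [mik] the final segment of 'house' alternates: [tʃ] ~ [k].
Compare 'sun', with invariant [tʃ] in [pɔtʃe] and [pɔtʃ]: an analysis with underlying /tʃ/ and a rule producing [k] in isolation would wrongly predict alternation here too.
The alternation reflects palatalization before a front vowel: /k/ becomes palato-alveolar [tʃ] before a front vowel. /k/ is underlying.

/k/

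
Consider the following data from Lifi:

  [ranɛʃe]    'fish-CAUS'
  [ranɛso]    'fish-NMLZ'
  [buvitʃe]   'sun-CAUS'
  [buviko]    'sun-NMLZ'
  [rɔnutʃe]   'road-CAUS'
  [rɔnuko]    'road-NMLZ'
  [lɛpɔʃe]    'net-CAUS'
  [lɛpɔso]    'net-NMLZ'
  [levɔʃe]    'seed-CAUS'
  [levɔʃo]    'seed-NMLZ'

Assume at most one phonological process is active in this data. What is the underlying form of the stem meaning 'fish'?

'fish' shows [ʃ] ~ [s] at the end of the stem ([ranɛʃe] vs [ranɛso]).
But 'seed' keeps [ʃ] in both environments ([levɔʃe], [levɔʃo]), so there is no rule changing /ʃ/ to [s] before the NMLZ suffix.
The underlying segment must be /s/; /k/ and /s/ become palato-alveolar [tʃ] and [ʃ] before a front vowel, yielding [ʃ] there.

/ranɛs/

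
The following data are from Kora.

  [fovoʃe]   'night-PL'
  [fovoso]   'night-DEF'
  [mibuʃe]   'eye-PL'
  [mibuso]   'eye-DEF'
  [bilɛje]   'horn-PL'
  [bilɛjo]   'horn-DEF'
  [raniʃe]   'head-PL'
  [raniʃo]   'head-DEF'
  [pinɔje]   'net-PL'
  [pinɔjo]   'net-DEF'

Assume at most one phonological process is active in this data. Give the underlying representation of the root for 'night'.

The root 'night' surfaces as [fovoʃe] and [fovoso], with a stem-final [ʃ] ~ [s] alternation.
If /ʃ/ were underlying and a rule turned it into [s] before the DEF suffix, 'head' would also alternate; but it has [ʃ] in both [raniʃe] and [raniʃo].
The underlying segment must be /s/; /s/ becomes palato-alveolar [ʃ] before a front vowel, yielding [ʃ] there.

/fovos/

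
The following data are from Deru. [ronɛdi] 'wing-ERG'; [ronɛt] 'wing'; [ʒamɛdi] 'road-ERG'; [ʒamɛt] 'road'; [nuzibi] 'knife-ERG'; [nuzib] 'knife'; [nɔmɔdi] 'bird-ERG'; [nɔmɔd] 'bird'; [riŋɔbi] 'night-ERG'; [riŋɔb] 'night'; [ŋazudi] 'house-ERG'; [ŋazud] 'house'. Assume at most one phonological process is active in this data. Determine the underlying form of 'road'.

'road' shows [d] ~ [t] at the end of the stem ([ʒamɛdi] vs [ʒamɛt]).
If /d/ were underlying and a rule turned it into [t] in isolation, 'house' would also alternate; but it has [d] in both [ŋazudi] and [ŋazud].
The alternation reflects intervocalic voicing: voiceless stops become voiced between vowels. /t/ is underlying.

/ʒamɛt/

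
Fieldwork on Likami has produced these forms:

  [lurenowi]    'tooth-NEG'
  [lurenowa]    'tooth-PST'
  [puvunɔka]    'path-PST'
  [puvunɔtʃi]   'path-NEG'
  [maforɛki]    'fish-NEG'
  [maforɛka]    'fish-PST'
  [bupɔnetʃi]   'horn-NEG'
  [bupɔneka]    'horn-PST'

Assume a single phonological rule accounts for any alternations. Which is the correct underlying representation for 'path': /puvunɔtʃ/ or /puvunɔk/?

The root 'path' surfaces as [puvunɔtʃi] and [puvunɔka], with a stem-final [tʃ] ~ [k] alternation.
The stem 'fish' ([maforɛki], [maforɛka]) shows [k] unchanged in both environments, so [k] cannot be basic with [tʃ] derived before the NEG suffix.
The underlying segment must be /tʃ/; palato-alveolar /tʃ/ becomes [k] when no front vowel follows, yielding [k] there.

/puvunɔtʃ/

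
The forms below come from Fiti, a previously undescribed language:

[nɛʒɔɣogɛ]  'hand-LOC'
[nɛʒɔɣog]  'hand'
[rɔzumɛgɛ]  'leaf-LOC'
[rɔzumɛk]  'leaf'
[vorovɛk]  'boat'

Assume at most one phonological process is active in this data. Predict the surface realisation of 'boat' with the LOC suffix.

'leaf' shows [g] ~ [k] at the end of the stem ([rɔzumɛgɛ] vs [rɔzumɛk]).
If /g/ were underlying and a rule turned it into [k] in isolation, 'hand' would also alternate; but it has [g] in both [nɛʒɔɣogɛ] and [nɛʒɔɣog].
Therefore /k/ is basic and [g] is derived by intervocalic voicing (voiceless stops become voiced between vowels).
The one attested form of 'boat', [vorovɛk], shows underlying /vorovɛk/. Applying the same rule between vowels gives [vorovɛgɛ].

[vorovɛgɛ]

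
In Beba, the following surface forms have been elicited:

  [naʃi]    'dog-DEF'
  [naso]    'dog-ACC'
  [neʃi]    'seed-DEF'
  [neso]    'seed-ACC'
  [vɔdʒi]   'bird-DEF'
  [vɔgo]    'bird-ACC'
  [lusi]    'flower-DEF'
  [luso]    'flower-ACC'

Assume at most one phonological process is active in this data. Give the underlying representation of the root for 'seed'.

In [neʃi] and [neso] the final segment of 'seed' alternates: [ʃ] ~ [s].
But 'flower' keeps [s] in both environments ([lusi], [luso]), so there is no rule changing /s/ to [ʃ] before the DEF suffix.
So /ʃ/ is underlying, and a rule of depalatalization — palato-alveolar /dʒ/ and /ʃ/ become [g] and [s] when no front vowel follows — gives [s].
Hence 'seed' is /neʃ/ underlyingly.

/neʃ/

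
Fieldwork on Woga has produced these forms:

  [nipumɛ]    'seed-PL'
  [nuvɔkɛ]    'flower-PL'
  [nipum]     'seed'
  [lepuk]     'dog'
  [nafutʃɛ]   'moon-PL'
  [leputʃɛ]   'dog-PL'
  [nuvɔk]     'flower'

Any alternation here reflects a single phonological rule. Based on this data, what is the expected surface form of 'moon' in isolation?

[nafuk]

'dog' shows [k] ~ [tʃ] at the end of the stem ([lepuk] vs [leputʃɛ]).
The stem 'flower' ([nuvɔk], [nuvɔkɛ]) shows [k] unchanged in both environments, so [k] cannot be basic with [tʃ] derived before the PL suffix.
The underlying segment must be /tʃ/; palato-alveolar /tʃ/ becomes [k] when no front vowel follows, yielding [k] there.
From [nafutʃɛ] the stem 'moon' is /nafutʃ/; when no front vowel follows this yields [nafuk].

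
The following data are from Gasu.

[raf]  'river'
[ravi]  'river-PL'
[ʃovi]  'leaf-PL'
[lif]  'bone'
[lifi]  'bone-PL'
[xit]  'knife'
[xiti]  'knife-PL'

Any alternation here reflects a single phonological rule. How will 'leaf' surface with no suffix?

In [raf] and [ravi] the final segment of 'river' alternates: [f] ~ [v].
Compare 'bone', with invariant [f] in [lif] and [lifi]: an analysis with underlying /f/ and a rule producing [v] before the PL suffix would wrongly predict alternation here too.
The underlying segment must be /v/; voiced obstruents become voiceless word-finally, yielding [f] there.
From [ʃovi] the stem 'leaf' is /ʃov/; word-finally this yields [ʃof].

[ʃof]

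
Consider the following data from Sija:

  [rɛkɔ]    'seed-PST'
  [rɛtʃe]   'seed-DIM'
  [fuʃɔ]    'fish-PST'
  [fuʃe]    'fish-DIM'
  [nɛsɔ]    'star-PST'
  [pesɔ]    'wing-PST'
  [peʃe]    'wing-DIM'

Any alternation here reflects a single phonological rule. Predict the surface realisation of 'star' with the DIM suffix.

The root 'wing' surfaces as [pesɔ] and [peʃe], with a stem-final [s] ~ [ʃ] alternation.
But 'fish' keeps [ʃ] in both environments ([fuʃɔ], [fuʃe]), so there is no rule changing /ʃ/ to [s] before the PST suffix.
The alternation reflects palatalization before a front vowel: /k/ and /s/ become palato-alveolar [tʃ] and [ʃ] before a front vowel. /s/ is underlying.
From [nɛsɔ] the stem 'star' is /nɛs/; before a front vowel this yields [nɛʃe].

[nɛʃe]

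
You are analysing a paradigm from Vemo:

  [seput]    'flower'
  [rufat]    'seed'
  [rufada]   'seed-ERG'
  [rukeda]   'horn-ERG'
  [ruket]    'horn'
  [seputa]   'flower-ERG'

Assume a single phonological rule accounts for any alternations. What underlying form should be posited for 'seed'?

The stem for 'seed' ends in [d] in [rufada] but [t] in [rufat].
If /t/ were underlying and a rule turned it into [d] before the ERG suffix, 'flower' would also alternate; but it has [t] in both [seputa] and [seput].
Therefore /d/ is basic and [t] is derived by word-final obstruent devoicing (voiced obstruents become voiceless word-finally).
So 'seed' = /rufad/.

/rufad/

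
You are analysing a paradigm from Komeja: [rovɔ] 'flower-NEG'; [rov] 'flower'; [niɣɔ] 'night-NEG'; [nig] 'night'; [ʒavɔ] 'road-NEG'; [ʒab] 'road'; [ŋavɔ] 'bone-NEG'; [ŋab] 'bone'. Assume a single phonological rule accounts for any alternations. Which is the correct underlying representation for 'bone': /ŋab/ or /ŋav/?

'bone' shows [v] ~ [b] at the end of the stem ([ŋavɔ] vs [ŋab]).
The stem 'flower' ([rovɔ], [rov]) shows [v] unchanged in both environments, so [v] cannot be basic with [b] derived in isolation.
The underlying segment must be /b/; voiced stops become fricatives between vowels, yielding [v] there.

/ŋab/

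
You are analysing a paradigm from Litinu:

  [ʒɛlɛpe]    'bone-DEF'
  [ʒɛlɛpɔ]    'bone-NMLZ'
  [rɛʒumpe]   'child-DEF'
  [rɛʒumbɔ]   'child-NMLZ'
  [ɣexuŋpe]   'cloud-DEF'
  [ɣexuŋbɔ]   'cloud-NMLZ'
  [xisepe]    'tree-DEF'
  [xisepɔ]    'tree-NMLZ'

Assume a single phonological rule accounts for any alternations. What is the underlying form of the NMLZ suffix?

The NMLZ morpheme has two allomorphs, [-bɔ] and [-pɔ].
By contrast the DEF suffix keeps its initial [p] throughout — that segment must be underlying.
The NMLZ suffix is therefore /-bɔ/ underlyingly, with post-vocalic devoicing: voiced stops become voiceless after a vowel.

/-bɔ/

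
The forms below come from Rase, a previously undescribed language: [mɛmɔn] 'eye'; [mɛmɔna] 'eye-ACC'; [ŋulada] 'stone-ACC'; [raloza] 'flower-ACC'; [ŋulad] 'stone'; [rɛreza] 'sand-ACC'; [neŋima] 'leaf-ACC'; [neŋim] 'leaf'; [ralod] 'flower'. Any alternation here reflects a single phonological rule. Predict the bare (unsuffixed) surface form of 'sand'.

'flower' shows [d] ~ [z] at the end of the stem ([ralod] vs [raloza]).
The stem 'stone' ([ŋulad], [ŋulada]) shows [d] unchanged in both environments, so [d] cannot be basic with [z] derived before the ACC suffix.
So /z/ is underlying, and a rule of word-final hardening — voiced fricatives become stops word-finally — gives [d].
From [rɛreza] the stem 'sand' is /rɛrez/; word-finally this yields [rɛred].

[rɛred]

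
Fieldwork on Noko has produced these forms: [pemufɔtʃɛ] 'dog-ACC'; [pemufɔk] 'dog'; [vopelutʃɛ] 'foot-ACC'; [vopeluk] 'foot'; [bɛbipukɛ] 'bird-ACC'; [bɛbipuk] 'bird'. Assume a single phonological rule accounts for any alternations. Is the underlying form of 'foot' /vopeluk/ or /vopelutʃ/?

'foot' shows [tʃ] ~ [k] at the end of the stem ([vopelutʃɛ] vs [vopeluk]).
Compare 'bird', with invariant [k] in [bɛbipukɛ] and [bɛbipuk]: an analysis with underlying /k/ and a rule producing [tʃ] before the ACC suffix would wrongly predict alternation here too.
So /tʃ/ is underlying, and a rule of depalatalization — palato-alveolar /tʃ/ becomes [k] when no front vowel follows — gives [k].

/vopelutʃ/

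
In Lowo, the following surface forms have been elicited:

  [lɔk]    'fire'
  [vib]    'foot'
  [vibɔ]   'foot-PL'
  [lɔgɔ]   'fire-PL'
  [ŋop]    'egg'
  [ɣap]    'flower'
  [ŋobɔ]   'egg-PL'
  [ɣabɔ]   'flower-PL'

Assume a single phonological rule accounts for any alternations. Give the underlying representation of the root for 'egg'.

/ŋop/

The root 'egg' surfaces as [ŋop] and [ŋobɔ], with a stem-final [p] ~ [b] alternation.
Compare 'foot', with invariant [b] in [vib] and [vibɔ]: an analysis with underlying /b/ and a rule producing [p] in isolation would wrongly predict alternation here too.
The underlying segment must be /p/; voiceless stops become voiced between vowels, yielding [b] there.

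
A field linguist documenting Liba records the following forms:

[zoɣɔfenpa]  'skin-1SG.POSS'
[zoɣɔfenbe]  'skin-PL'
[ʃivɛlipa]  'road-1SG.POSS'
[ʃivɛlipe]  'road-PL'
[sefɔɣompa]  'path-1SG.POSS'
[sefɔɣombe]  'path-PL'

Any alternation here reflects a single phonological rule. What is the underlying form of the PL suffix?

/-be/

The PL suffix surfaces as [-be] and [-pe], depending on the final segment of the stem.
The 1SG.POSS suffix, which begins with [p], is invariant after every stem; so [p] is not altered by any rule here.
The PL suffix is therefore /-be/ underlyingly, with post-vocalic devoicing: voiced stops become voiceless after a vowel.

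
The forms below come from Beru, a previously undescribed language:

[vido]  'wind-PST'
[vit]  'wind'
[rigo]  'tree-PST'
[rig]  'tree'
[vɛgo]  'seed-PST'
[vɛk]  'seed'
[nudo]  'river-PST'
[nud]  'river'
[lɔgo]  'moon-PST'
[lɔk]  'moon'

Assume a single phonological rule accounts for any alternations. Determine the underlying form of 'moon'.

/lɔk/

In [lɔgo] and [lɔk] the final segment of 'moon' alternates: [g] ~ [k].
If /g/ were underlying and a rule turned it into [k] in isolation, 'tree' would also alternate; but it has [g] in both [rigo] and [rig].
So /k/ is underlying, and a rule of intervocalic voicing — voiceless stops become voiced between vowels — gives [g].
So 'moon' = /lɔk/.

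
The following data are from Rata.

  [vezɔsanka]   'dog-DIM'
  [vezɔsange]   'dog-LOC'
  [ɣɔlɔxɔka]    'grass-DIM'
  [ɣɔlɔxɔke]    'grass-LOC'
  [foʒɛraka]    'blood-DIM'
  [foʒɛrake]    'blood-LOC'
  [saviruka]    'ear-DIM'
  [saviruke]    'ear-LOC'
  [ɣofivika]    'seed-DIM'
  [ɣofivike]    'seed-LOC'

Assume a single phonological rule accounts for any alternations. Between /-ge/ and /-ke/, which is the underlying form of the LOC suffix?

The LOC suffix surfaces as [-ge] and [-ke], depending on the final segment of the stem.
The DIM suffix, which begins with [k], is invariant after every stem; so [k] is not altered by any rule here.
The LOC suffix is therefore /-ge/ underlyingly, with post-vocalic devoicing: voiced stops become voiceless after a vowel.

/-ge/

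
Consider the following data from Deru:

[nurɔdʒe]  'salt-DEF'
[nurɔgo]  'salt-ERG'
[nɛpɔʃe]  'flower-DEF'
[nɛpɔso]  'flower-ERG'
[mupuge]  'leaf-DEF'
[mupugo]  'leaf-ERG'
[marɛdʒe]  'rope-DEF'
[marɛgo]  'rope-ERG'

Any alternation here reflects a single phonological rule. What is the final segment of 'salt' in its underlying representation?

In [nurɔdʒe] and [nurɔgo] the final segment of 'salt' alternates: [dʒ] ~ [g].
The stem 'leaf' ([mupuge], [mupugo]) shows [g] unchanged in both environments, so [g] cannot be basic with [dʒ] derived before the DEF suffix.
So /dʒ/ is underlying, and a rule of depalatalization — palato-alveolar /dʒ/ and /ʃ/ become [g] and [s] when no front vowel follows — gives [g].

/dʒ/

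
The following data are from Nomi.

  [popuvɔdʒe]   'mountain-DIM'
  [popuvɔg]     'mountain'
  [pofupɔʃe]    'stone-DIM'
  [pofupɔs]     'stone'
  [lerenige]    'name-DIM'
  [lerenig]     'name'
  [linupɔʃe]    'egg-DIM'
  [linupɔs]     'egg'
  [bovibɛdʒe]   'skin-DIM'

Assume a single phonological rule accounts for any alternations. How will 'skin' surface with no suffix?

[bovibɛg]

The root 'mountain' surfaces as [popuvɔdʒe] and [popuvɔg], with a stem-final [dʒ] ~ [g] alternation.
The stem 'name' ([lerenige], [lerenig]) shows [g] unchanged in both environments, so [g] cannot be basic with [dʒ] derived before the DIM suffix.
The underlying segment must be /dʒ/; palato-alveolar /dʒ/ and /ʃ/ become [g] and [s] when no front vowel follows, yielding [g] there.
The one attested form of 'skin', [bovibɛdʒe], shows underlying /bovibɛdʒ/. Applying the same rule when no front vowel follows gives [bovibɛg].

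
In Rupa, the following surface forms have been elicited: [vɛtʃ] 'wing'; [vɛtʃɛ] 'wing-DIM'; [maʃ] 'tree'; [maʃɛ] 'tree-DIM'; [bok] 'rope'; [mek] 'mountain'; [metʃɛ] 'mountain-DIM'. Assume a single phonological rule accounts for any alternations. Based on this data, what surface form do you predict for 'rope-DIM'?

[botʃɛ]

In [mek] and [metʃɛ] the final segment of 'mountain' alternates: [k] ~ [tʃ].
If /tʃ/ were underlying and a rule turned it into [k] in isolation, 'wing' would also alternate; but it has [tʃ] in both [vɛtʃ] and [vɛtʃɛ].
The underlying segment must be /k/; /k/ becomes palato-alveolar [tʃ] before a front vowel, yielding [tʃ] there.
From [bok] the stem 'rope' is /bok/; before a front vowel this yields [botʃɛ].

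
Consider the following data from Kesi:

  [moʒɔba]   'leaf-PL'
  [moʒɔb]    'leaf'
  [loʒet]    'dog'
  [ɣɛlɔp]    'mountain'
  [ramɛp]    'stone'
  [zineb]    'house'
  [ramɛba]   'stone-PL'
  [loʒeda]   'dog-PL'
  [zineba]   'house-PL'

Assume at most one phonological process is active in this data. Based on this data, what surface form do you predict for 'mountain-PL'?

[ɣɛlɔba]

'stone' shows [b] ~ [p] at the end of the stem ([ramɛba] vs [ramɛp]).
The stem 'house' ([zineba], [zineb]) shows [b] unchanged in both environments, so [b] cannot be basic with [p] derived in isolation.
Therefore /p/ is basic and [b] is derived by intervocalic voicing (voiceless stops become voiced between vowels).
The one attested form of 'mountain', [ɣɛlɔp], shows underlying /ɣɛlɔp/. Applying the same rule between vowels gives [ɣɛlɔba].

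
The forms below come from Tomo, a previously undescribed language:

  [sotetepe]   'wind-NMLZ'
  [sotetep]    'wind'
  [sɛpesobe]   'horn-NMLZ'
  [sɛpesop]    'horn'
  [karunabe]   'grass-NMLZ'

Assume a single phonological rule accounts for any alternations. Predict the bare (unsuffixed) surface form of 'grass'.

The root 'horn' surfaces as [sɛpesobe] and [sɛpesop], with a stem-final [b] ~ [p] alternation.
But 'wind' keeps [p] in both environments ([sotetepe], [sotetep]), so there is no rule changing /p/ to [b] before the NMLZ suffix.
The alternation reflects word-final obstruent devoicing: voiced obstruents become voiceless word-finally. /b/ is underlying.
The one attested form of 'grass', [karunabe], shows underlying /karunab/. Applying the same rule word-finally gives [karunap].

[karunap]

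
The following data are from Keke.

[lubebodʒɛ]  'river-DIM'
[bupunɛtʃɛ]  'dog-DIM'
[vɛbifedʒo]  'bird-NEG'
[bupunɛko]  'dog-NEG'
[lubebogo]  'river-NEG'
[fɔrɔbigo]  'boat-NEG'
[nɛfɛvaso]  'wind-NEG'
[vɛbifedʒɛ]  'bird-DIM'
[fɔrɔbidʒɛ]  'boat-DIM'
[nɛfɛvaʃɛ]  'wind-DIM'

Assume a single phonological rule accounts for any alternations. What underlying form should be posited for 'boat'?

/fɔrɔbig/

In [fɔrɔbidʒɛ] and [fɔrɔbigo] the final segment of 'boat' alternates: [dʒ] ~ [g].
Compare 'bird', with invariant [dʒ] in [vɛbifedʒɛ] and [vɛbifedʒo]: an analysis with underlying /dʒ/ and a rule producing [g] before the NEG suffix would wrongly predict alternation here too.
The alternation reflects palatalization before a front vowel: /k/, /g/ and /s/ become palato-alveolar [tʃ], [dʒ] and [ʃ] before a front vowel. /g/ is underlying.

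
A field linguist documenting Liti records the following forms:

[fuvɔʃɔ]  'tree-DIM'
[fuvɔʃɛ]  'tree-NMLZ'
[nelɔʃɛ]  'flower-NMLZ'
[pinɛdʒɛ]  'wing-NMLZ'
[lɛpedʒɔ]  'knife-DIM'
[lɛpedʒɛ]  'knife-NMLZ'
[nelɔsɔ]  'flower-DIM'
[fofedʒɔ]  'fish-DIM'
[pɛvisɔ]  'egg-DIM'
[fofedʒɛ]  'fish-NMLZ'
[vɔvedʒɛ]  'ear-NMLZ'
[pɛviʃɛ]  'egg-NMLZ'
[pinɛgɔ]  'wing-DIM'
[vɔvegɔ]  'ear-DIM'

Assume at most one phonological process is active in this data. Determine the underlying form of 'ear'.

/vɔveg/

The root 'ear' surfaces as [vɔvegɔ] and [vɔvedʒɛ], with a stem-final [g] ~ [dʒ] alternation.
If /dʒ/ were underlying and a rule turned it into [g] before the DIM suffix, 'knife' would also alternate; but it has [dʒ] in both [lɛpedʒɔ] and [lɛpedʒɛ].
Therefore /g/ is basic and [dʒ] is derived by palatalization before a front vowel (/g/ and /s/ become palato-alveolar [dʒ] and [ʃ] before a front vowel).
Hence 'ear' is /vɔveg/ underlyingly.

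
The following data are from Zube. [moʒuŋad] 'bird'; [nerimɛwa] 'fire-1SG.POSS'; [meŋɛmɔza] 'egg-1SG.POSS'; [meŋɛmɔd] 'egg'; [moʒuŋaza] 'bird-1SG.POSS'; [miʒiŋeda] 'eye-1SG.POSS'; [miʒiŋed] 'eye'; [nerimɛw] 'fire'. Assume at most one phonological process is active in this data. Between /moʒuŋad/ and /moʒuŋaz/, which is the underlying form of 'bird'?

In [moʒuŋaza] and [moʒuŋad] the final segment of 'bird' alternates: [z] ~ [d].
But 'eye' keeps [d] in both environments ([miʒiŋeda], [miʒiŋed]), so there is no rule changing /d/ to [z] before the 1SG.POSS suffix.
Therefore /z/ is basic and [d] is derived by word-final hardening (voiced fricatives become stops word-finally).

/moʒuŋaz/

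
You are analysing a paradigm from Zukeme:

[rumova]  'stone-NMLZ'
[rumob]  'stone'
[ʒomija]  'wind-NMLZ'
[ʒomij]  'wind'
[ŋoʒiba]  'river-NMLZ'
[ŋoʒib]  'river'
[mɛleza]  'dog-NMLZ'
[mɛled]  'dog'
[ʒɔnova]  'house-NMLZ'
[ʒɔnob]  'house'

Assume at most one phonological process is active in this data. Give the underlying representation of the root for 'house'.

/ʒɔnov/

The stem for 'house' ends in [v] in [ʒɔnova] but [b] in [ʒɔnob].
Compare 'river', with invariant [b] in [ŋoʒiba] and [ŋoʒib]: an analysis with underlying /b/ and a rule producing [v] before the NMLZ suffix would wrongly predict alternation here too.
So /v/ is underlying, and a rule of word-final hardening — voiced fricatives become stops word-finally — gives [b].
So 'house' = /ʒɔnov/.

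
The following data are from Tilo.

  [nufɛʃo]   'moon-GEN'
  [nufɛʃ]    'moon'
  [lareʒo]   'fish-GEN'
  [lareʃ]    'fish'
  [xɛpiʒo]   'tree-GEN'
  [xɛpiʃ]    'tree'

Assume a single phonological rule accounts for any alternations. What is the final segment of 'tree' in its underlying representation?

/ʒ/

'tree' shows [ʒ] ~ [ʃ] at the end of the stem ([xɛpiʒo] vs [xɛpiʃ]).
But 'moon' keeps [ʃ] in both environments ([nufɛʃo], [nufɛʃ]), so there is no rule changing /ʃ/ to [ʒ] before the GEN suffix.
Therefore /ʒ/ is basic and [ʃ] is derived by word-final obstruent devoicing (voiced obstruents become voiceless word-finally).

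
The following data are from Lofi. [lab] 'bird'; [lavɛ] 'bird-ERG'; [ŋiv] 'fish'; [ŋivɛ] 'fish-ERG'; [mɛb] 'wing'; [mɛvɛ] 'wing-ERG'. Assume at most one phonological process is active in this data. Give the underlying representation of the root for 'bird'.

/lab/

In [lab] and [lavɛ] the final segment of 'bird' alternates: [b] ~ [v].
The stem 'fish' ([ŋiv], [ŋivɛ]) shows [v] unchanged in both environments, so [v] cannot be basic with [b] derived in isolation.
The underlying segment must be /b/; voiced stops become fricatives between vowels, yielding [v] there.
Hence 'bird' is /lab/ underlyingly.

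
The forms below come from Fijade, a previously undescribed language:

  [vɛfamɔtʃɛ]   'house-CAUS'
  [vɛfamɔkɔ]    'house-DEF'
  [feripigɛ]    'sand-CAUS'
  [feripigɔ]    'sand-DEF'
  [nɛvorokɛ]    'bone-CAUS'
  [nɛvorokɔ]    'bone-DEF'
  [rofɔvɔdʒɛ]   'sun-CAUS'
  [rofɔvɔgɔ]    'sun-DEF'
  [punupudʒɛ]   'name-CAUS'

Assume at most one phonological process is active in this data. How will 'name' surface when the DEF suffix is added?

[punupugɔ]

The stem for 'sun' ends in [dʒ] in [rofɔvɔdʒɛ] but [g] in [rofɔvɔgɔ].
If /g/ were underlying and a rule turned it into [dʒ] before the CAUS suffix, 'sand' would also alternate; but it has [g] in both [feripigɛ] and [feripigɔ].
The alternation reflects depalatalization: palato-alveolar /tʃ/ and /dʒ/ become [k] and [g] when no front vowel follows. /dʒ/ is underlying.
From [punupudʒɛ] the stem 'name' is /punupudʒ/; when no front vowel follows this yields [punupugɔ].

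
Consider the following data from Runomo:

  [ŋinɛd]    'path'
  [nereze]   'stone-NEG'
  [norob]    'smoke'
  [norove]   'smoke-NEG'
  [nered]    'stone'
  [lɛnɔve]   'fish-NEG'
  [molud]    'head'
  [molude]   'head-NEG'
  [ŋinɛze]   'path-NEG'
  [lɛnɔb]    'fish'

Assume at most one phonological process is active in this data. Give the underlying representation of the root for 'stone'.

In [nered] and [nereze] the final segment of 'stone' alternates: [d] ~ [z].
The stem 'head' ([molud], [molude]) shows [d] unchanged in both environments, so [d] cannot be basic with [z] derived before the NEG suffix.
The underlying segment must be /z/; voiced fricatives become stops word-finally, yielding [d] there.
Hence 'stone' is /nerez/ underlyingly.

/nerez/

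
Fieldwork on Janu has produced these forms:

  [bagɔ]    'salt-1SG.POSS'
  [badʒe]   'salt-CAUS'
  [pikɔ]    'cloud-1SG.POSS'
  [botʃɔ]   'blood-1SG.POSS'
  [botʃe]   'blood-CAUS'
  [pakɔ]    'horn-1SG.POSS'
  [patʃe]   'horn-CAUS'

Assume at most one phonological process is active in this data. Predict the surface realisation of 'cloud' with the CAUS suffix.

The root 'horn' surfaces as [pakɔ] and [patʃe], with a stem-final [k] ~ [tʃ] alternation.
The stem 'blood' ([botʃɔ], [botʃe]) shows [tʃ] unchanged in both environments, so [tʃ] cannot be basic with [k] derived before the 1SG.POSS suffix.
The alternation reflects palatalization before a front vowel: /k/ and /g/ become palato-alveolar [tʃ] and [dʒ] before a front vowel. /k/ is underlying.
The one attested form of 'cloud', [pikɔ], shows underlying /pik/. Applying the same rule before a front vowel gives [pitʃe].

[pitʃe]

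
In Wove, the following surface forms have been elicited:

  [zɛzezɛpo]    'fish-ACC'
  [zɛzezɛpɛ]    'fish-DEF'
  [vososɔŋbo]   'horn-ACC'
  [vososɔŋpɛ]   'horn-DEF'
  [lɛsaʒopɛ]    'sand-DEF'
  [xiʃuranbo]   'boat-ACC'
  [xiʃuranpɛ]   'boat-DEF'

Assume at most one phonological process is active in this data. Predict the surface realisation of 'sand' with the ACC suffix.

[lɛsaʒopo]

The ACC suffix surfaces as [-bo] and [-po], depending on the final segment of the stem.
The DEF suffix, which begins with [p], is invariant after every stem; so [p] is not altered by any rule here.
So the underlying form is /-bo/, and voiced stops become voiceless after a vowel.
After 'sand', which ends in a vowel, the suffix surfaces as [-po], giving [lɛsaʒopo].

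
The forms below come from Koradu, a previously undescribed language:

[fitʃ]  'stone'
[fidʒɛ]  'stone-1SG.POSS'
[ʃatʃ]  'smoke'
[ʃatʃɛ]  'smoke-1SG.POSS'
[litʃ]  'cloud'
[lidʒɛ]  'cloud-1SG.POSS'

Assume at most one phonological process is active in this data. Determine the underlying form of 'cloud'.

/lidʒ/

The stem for 'cloud' ends in [tʃ] in [litʃ] but [dʒ] in [lidʒɛ].
The stem 'smoke' ([ʃatʃ], [ʃatʃɛ]) shows [tʃ] unchanged in both environments, so [tʃ] cannot be basic with [dʒ] derived before the 1SG.POSS suffix.
Therefore /dʒ/ is basic and [tʃ] is derived by word-final obstruent devoicing (voiced obstruents become voiceless word-finally).
So 'cloud' = /lidʒ/.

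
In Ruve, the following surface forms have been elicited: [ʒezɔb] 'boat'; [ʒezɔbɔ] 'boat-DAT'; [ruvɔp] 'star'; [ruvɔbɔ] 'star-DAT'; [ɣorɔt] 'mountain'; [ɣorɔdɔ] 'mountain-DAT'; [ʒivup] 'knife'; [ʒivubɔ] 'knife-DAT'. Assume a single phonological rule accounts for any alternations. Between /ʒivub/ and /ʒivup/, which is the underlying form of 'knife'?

The root 'knife' surfaces as [ʒivup] and [ʒivubɔ], with a stem-final [p] ~ [b] alternation.
The stem 'boat' ([ʒezɔb], [ʒezɔbɔ]) shows [b] unchanged in both environments, so [b] cannot be basic with [p] derived in isolation.
So /p/ is underlying, and a rule of intervocalic voicing — voiceless stops become voiced between vowels — gives [b].

/ʒivup/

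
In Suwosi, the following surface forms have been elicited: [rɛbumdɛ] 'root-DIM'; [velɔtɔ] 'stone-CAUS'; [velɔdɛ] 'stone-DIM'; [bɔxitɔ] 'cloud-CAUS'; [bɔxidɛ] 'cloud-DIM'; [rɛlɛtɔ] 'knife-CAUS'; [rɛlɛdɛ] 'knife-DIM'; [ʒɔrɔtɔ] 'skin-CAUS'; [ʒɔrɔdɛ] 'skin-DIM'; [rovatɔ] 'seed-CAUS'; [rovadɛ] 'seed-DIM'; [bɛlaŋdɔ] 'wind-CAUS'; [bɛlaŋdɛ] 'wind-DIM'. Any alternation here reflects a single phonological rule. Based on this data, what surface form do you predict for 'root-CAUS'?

The CAUS morpheme has two allomorphs, [-dɔ] and [-tɔ].
By contrast the DIM suffix keeps its initial [d] throughout — that segment must be underlying.
So the underlying form is /-tɔ/, and voiceless stops become voiced after a nasal.
After 'root', which ends in a nasal, the suffix surfaces as [-dɔ], giving [rɛbumdɔ].

[rɛbumdɔ]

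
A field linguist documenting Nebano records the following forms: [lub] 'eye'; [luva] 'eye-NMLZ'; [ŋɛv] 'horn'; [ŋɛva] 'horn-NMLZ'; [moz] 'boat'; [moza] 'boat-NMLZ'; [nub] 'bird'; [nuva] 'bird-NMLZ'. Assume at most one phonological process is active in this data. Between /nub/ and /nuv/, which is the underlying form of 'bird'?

/nub/

'bird' shows [b] ~ [v] at the end of the stem ([nub] vs [nuva]).
The stem 'horn' ([ŋɛv], [ŋɛva]) shows [v] unchanged in both environments, so [v] cannot be basic with [b] derived in isolation.
So /b/ is underlying, and a rule of intervocalic spirantization — voiced stops become fricatives between vowels — gives [v].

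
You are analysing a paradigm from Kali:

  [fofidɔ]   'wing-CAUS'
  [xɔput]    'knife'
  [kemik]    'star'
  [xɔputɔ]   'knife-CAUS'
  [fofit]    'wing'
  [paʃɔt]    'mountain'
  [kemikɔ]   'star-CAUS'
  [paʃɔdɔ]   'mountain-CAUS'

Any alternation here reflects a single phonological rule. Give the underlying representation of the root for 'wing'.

/fofid/

'wing' shows [t] ~ [d] at the end of the stem ([fofit] vs [fofidɔ]).
But 'knife' keeps [t] in both environments ([xɔput], [xɔputɔ]), so there is no rule changing /t/ to [d] before the CAUS suffix.
So /d/ is underlying, and a rule of word-final obstruent devoicing — voiced obstruents become voiceless word-finally — gives [t].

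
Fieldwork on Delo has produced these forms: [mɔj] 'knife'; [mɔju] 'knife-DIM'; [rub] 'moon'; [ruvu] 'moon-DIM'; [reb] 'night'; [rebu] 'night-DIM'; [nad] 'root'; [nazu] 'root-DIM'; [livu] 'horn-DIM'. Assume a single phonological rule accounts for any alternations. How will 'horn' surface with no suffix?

The root 'moon' surfaces as [rub] and [ruvu], with a stem-final [b] ~ [v] alternation.
The stem 'night' ([reb], [rebu]) shows [b] unchanged in both environments, so [b] cannot be basic with [v] derived before the DIM suffix.
Therefore /v/ is basic and [b] is derived by word-final hardening (voiced fricatives become stops word-finally).
From [livu] the stem 'horn' is /liv/; word-finally this yields [lib].

[lib]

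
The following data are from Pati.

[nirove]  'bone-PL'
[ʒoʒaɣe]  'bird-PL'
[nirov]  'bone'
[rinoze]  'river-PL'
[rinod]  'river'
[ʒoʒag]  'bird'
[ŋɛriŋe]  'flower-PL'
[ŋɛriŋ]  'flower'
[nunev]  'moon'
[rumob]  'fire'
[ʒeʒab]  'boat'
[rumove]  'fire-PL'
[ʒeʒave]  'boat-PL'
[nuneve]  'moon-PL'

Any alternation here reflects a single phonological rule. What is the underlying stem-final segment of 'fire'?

/b/

The root 'fire' surfaces as [rumove] and [rumob], with a stem-final [v] ~ [b] alternation.
The stem 'moon' ([nuneve], [nunev]) shows [v] unchanged in both environments, so [v] cannot be basic with [b] derived in isolation.
So /b/ is underlying, and a rule of intervocalic spirantization — voiced stops become fricatives between vowels — gives [v].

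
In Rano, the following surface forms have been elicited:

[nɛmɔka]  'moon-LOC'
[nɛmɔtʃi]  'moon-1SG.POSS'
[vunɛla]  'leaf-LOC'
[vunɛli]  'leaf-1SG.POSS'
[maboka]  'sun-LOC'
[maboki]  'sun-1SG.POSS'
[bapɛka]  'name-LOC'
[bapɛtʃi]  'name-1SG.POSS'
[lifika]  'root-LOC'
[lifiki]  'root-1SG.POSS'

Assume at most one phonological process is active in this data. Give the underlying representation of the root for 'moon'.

/nɛmɔtʃ/

The root 'moon' surfaces as [nɛmɔka] and [nɛmɔtʃi], with a stem-final [k] ~ [tʃ] alternation.
The stem 'sun' ([maboka], [maboki]) shows [k] unchanged in both environments, so [k] cannot be basic with [tʃ] derived before the 1SG.POSS suffix.
Therefore /tʃ/ is basic and [k] is derived by depalatalization (palato-alveolar /tʃ/ becomes [k] when no front vowel follows).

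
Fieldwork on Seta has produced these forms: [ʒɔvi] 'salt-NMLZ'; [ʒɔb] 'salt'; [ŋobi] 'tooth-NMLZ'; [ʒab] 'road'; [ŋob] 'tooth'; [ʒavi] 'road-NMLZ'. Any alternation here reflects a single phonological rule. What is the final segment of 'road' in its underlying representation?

In [ʒab] and [ʒavi] the final segment of 'road' alternates: [b] ~ [v].
If /b/ were underlying and a rule turned it into [v] before the NMLZ suffix, 'tooth' would also alternate; but it has [b] in both [ŋob] and [ŋobi].
So /v/ is underlying, and a rule of word-final hardening — voiced fricatives become stops word-finally — gives [b].

/v/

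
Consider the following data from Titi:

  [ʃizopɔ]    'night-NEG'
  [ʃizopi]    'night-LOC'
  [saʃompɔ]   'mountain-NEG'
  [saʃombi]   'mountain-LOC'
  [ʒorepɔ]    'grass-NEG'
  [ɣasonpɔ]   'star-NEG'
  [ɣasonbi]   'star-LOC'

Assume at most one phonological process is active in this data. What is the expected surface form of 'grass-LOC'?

[ʒorepi]

The LOC suffix surfaces as [-bi] and [-pi], depending on the final segment of the stem.
The NEG suffix, which begins with [p], is invariant after every stem; so [p] is not altered by any rule here.
The LOC suffix is therefore /-bi/ underlyingly, with post-vocalic devoicing: voiced stops become voiceless after a vowel.
After 'grass', which ends in a vowel, the suffix surfaces as [-pi], giving [ʒorepi].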